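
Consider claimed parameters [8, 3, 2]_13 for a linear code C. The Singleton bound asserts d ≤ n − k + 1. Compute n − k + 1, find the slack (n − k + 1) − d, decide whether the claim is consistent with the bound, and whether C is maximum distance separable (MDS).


Singleton RHS = n − k + 1 = 6, slack = 4, bound satisfied, not MDS.

Singleton bound: d ≤ n − k + 1.
Here n = 8, k = 3, so n − k + 1 = 6.
Given d = 2, check d ≤ 6: YES.
Slack = (n − k + 1) − d = 4.
The code is NOT MDS (slack = 4 > 0).
Description: the claimed parameters are [8, 3, 2]_13; such a code would be non-MDS.


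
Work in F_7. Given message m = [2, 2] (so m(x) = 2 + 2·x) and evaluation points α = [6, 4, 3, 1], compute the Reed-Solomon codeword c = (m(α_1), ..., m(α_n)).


c = [0, 3, 1, 4]

Message polynomial: m(x) = 2 + 2·x (mod 7).
For each evaluation point α_i, compute m(α_i) mod 7:
  α_1 = 6: Horner steps 2 → 0, so m(6) = 0.
  α_2 = 4: Horner steps 2 → 3, so m(4) = 3.
  α_3 = 3: Horner steps 2 → 1, so m(3) = 1.
  α_4 = 1: Horner steps 2 → 4, so m(1) = 4.
Codeword c = [0, 3, 1, 4] ∈ F_7^4.


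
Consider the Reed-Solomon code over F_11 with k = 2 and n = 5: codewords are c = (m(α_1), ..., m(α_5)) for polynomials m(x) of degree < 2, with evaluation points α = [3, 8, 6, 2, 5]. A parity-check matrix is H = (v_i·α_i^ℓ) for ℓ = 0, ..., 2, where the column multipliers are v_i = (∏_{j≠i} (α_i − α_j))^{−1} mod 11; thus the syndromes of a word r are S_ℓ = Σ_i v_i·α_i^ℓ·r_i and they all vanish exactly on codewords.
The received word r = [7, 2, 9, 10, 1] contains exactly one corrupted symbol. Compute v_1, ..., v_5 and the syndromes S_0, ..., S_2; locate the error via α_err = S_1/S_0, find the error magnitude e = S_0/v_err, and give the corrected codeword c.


S = (8, 9, 6), error at position 2, error magnitude e = 10, c = [7, 3, 9, 10, 1].

Step 1: column multipliers v_i = (∏_{j≠i}(α_i − α_j))^{−1} mod 11.
  i = 1 (α = 3): (3−8)(3−6)(3−2)(3−5) = (−5)·(−3)·1·(−2) = −30 ≡ 3, so v_1 = 3^{−1} = 4 (mod 11).
  i = 2 (α = 8): (8−3)(8−6)(8−2)(8−5) = 5·2·6·3 = 180 ≡ 4, so v_2 = 4^{−1} = 3 (mod 11).
  i = 3 (α = 6): (6−3)(6−8)(6−2)(6−5) = 3·(−2)·4·1 = −24 ≡ 9, so v_3 = 9^{−1} = 5 (mod 11).
  i = 4 (α = 2): (2−3)(2−8)(2−6)(2−5) = (−1)·(−6)·(−4)·(−3) = 72 ≡ 6, so v_4 = 6^{−1} = 2 (mod 11).
  i = 5 (α = 5): (5−3)(5−8)(5−6)(5−2) = 2·(−3)·(−1)·3 = 18 ≡ 7, so v_5 = 7^{−1} = 8 (mod 11).
  v = [4, 3, 5, 2, 8].
Step 2: syndromes of r = [7, 2, 9, 10, 1] (all sums mod 11).
  S_0 = Σ v_i r_i = 4·7 + 3·2 + 5·9 + 2·10 + 8·1 = 107 ≡ 8.
  S_1 = Σ v_i α_i r_i = 4·3·7 + 3·8·2 + 5·6·9 + 2·2·10 + 8·5·1 = 482 ≡ 9.
  α_i^2 mod 11 = [9, 9, 3, 4, 3].
  S_2 = Σ v_i α_i^2 r_i = 4·9·7 + 3·9·2 + 5·3·9 + 2·4·10 + 8·3·1 = 545 ≡ 6.
  S = (8, 9, 6) ≠ 0, so r is not a codeword (an error is present).
Step 3: locate the error. For a single error e at position i, S_ℓ = v_i·e·α_i^ℓ, so α_err = S_1/S_0.
  S_0^{−1} = 8^{−1} = 7 (mod 11), so α_err = 9·7 = 63 ≡ 8 = α_2. Error position i = 2.
  Consistency check: S_2/S_1 = 6·5 = 30 ≡ 8 = α_err ✓ (single-error assumption holds).
Step 4: error magnitude e = S_0/v_2 = S_0·∏_{j≠2}(α_2 − α_j) = 8·4 = 32 ≡ 10 (mod 11).
Step 5: correct position 2: c_2 = r_2 − e = 2 − 10 ≡ 3 (mod 11). Hence c = [7, 3, 9, 10, 1].
  Check: interpolating c through the α_i gives m(x) = 5 + 8·x (degree < 2) with m(α_i) = c_i for every i, so c is indeed a codeword.


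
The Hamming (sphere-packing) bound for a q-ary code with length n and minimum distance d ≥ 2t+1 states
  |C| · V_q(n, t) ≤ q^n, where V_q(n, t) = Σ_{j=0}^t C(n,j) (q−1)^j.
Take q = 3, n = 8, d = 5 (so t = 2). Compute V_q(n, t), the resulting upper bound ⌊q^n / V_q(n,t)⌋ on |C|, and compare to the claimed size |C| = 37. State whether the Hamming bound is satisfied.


V_q(n, t) = 129, q^n = 6561, Hamming bound = 50, |C| = 37 ≤ bound (satisfied).

Step 1: Compute V_q(n, t) = Σ_{j=0}^2 C(n, j) (q−1)^j.
  j = 0: C(8,0)·(2)^0 = 1·1 = 1.
  j = 1: C(8,1)·(2)^1 = 8·2 = 16.
  j = 2: C(8,2)·(2)^2 = 28·4 = 112.
  V_q(n, t) = 1 + 16 + 112 = 129.
Step 2: q^n = 3^8 = 6561.
Step 3: Hamming bound ⌊q^n / V_q(n,t)⌋ = ⌊6561/129⌋ = 50.
Step 4: Compare |C| = 37 to 50: satisfied.
The claimed |C| lies below the Hamming bound.


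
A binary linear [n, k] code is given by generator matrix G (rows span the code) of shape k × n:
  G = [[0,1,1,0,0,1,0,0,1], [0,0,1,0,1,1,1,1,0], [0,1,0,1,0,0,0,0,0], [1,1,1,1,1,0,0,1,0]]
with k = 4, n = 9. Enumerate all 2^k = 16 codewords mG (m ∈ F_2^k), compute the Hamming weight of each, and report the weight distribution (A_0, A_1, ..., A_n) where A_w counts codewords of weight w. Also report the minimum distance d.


Weight distribution: A_0 = 1, A_2 = 1, A_3 = 1, A_4 = 3, A_5 = 6, A_6 = 3, A_7 = 1. Minimum distance d = 2.

Enumerate all 2^4 = 16 messages m ∈ F_2^4.
For each, compute codeword c = mG in F_2^9, then tally its weight.
  m = 0000 → c = 000000000, weight = 0.
  m = 1000 → c = 011001001, weight = 4.
  m = 0100 → c = 001011110, weight = 5.
  m = 1100 → c = 010010111, weight = 5.
  m = 0010 → c = 010100000, weight = 2.
  m = 1010 → c = 001101001, weight = 4.
  m = 0110 → c = 011111110, weight = 7.
  m = 1110 → c = 000110111, weight = 5.
  m = 0001 → c = 111110010, weight = 6.
  m = 1001 → c = 100111011, weight = 6.
  m = 0101 → c = 110101100, weight = 5.
  m = 1101 → c = 101100101, weight = 5.
  m = 0011 → c = 101010010, weight = 4.
  m = 1011 → c = 110011011, weight = 6.
  m = 0111 → c = 100001100, weight = 3.
  m = 1111 → c = 111000101, weight = 5.
Tally weights:
  weight 0: 1 codewords.
  weight 2: 1 codewords.
  weight 3: 1 codewords.
  weight 4: 3 codewords.
  weight 5: 6 codewords.
  weight 6: 3 codewords.
  weight 7: 1 codewords.
Minimum distance d = smallest w > 0 with A_w > 0 = 2.
Sanity: Σ A_w = 16 = 2^4 = 16 ✓.


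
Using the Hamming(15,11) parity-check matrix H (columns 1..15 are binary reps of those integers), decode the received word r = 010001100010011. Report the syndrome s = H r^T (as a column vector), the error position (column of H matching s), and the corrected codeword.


s = (1, 0, 0, 1)^T, error position = 9, corrected codeword c = 010001101010011

Compute s = H r^T mod 2 one row at a time:
  s_1 = 0 + 0 + 0 + 1 + 0 + 0 + 1 + 1 = 3 ≡ 1 (mod 2).
  s_2 = 0 + 0 + 1 + 1 + 0 + 0 + 1 + 1 = 4 ≡ 0 (mod 2).
  s_3 = 1 + 0 + 1 + 1 + 0 + 1 + 1 + 1 = 6 ≡ 0 (mod 2).
  s_4 = 0 + 0 + 0 + 1 + 0 + 1 + 0 + 1 = 3 ≡ 1 (mod 2).
s = (1, 0, 0, 1)^T — this equals column 9 of H (binary 1001), so error is at position 9.
Correct: flip bit 9 of r = 010001100010011 to get c = 010001101010011.


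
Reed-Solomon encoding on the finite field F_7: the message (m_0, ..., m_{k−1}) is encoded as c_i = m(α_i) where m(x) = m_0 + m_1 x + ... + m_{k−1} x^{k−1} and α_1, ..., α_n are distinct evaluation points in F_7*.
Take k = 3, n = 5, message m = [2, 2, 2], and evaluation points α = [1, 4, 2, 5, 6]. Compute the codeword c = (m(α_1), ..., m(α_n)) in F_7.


c = [6, 0, 0, 6, 2]

Message polynomial: m(x) = 2 + 2·x + 2·x^2 (mod 7).
For each evaluation point α_i, compute m(α_i) mod 7:
  α_1 = 1: Horner steps 2 → 4 → 6, so m(1) = 6.
  α_2 = 4: Horner steps 2 → 3 → 0, so m(4) = 0.
  α_3 = 2: Horner steps 2 → 6 → 0, so m(2) = 0.
  α_4 = 5: Horner steps 2 → 5 → 6, so m(5) = 6.
  α_5 = 6: Horner steps 2 → 0 → 2, so m(6) = 2.
Codeword c = [6, 0, 0, 6, 2] ∈ F_7^5.


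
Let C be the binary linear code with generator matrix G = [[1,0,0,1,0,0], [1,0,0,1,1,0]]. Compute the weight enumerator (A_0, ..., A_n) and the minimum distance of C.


Weight distribution: A_0 = 1, A_1 = 1, A_2 = 1, A_3 = 1. Minimum distance d = 1.

Enumerate all 2^2 = 4 messages m ∈ F_2^2.
For each, compute codeword c = mG in F_2^6, then tally its weight.
  m = 00 → c = 000000, weight = 0.
  m = 10 → c = 100100, weight = 2.
  m = 01 → c = 100110, weight = 3.
  m = 11 → c = 000010, weight = 1.
Tally weights:
  weight 0: 1 codewords.
  weight 1: 1 codewords.
  weight 2: 1 codewords.
  weight 3: 1 codewords.
Minimum distance d = smallest w > 0 with A_w > 0 = 1.
Sanity: Σ A_w = 4 = 2^2 = 4 ✓.


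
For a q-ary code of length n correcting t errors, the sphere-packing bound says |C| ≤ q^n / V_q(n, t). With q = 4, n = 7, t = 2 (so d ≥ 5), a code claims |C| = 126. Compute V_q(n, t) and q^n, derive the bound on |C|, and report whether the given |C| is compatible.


V_q(n, t) = 211, q^n = 16384, Hamming bound = 77, |C| = 126 > bound (violated).

Step 1: Compute V_q(n, t) = Σ_{j=0}^2 C(n, j) (q−1)^j.
  j = 0: C(7,0)·(3)^0 = 1·1 = 1.
  j = 1: C(7,1)·(3)^1 = 7·3 = 21.
  j = 2: C(7,2)·(3)^2 = 21·9 = 189.
  V_q(n, t) = 1 + 21 + 189 = 211.
Step 2: q^n = 4^7 = 16384.
Step 3: Hamming bound ⌊q^n / V_q(n,t)⌋ = ⌊16384/211⌋ = 77.
Step 4: Compare |C| = 126 to 77: violated.
The claimed |C| lies above the Hamming bound, so no 4-ary code of length 7 with d ≥ 5 can have 126 codewords.


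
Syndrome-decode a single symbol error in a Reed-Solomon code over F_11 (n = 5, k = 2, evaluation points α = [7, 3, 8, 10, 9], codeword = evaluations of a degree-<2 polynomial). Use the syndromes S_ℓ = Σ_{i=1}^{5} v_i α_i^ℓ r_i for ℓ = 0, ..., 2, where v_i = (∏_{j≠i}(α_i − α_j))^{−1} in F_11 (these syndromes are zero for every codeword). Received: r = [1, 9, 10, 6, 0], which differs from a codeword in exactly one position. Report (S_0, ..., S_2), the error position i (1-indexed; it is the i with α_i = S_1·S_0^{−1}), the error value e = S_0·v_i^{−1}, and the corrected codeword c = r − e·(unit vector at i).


S = (8, 6, 10), error at position 5, error magnitude e = 3, c = [1, 9, 10, 6, 8].

Step 1: column multipliers v_i = (∏_{j≠i}(α_i − α_j))^{−1} mod 11.
  i = 1 (α = 7): (7−3)(7−8)(7−10)(7−9) = 4·(−1)·(−3)·(−2) = −24 ≡ 9, so v_1 = 9^{−1} = 5 (mod 11).
  i = 2 (α = 3): (3−7)(3−8)(3−10)(3−9) = (−4)·(−5)·(−7)·(−6) = 840 ≡ 4, so v_2 = 4^{−1} = 3 (mod 11).
  i = 3 (α = 8): (8−7)(8−3)(8−10)(8−9) = 1·5·(−2)·(−1) = 10 ≡ 10, so v_3 = 10^{−1} = 10 (mod 11).
  i = 4 (α = 10): (10−7)(10−3)(10−8)(10−9) = 3·7·2·1 = 42 ≡ 9, so v_4 = 9^{−1} = 5 (mod 11).
  i = 5 (α = 9): (9−7)(9−3)(9−8)(9−10) = 2·6·1·(−1) = −12 ≡ 10, so v_5 = 10^{−1} = 10 (mod 11).
  v = [5, 3, 10, 5, 10].
Step 2: syndromes of r = [1, 9, 10, 6, 0] (all sums mod 11).
  S_0 = Σ v_i r_i = 5·1 + 3·9 + 10·10 + 5·6 + 10·0 = 162 ≡ 8.
  S_1 = Σ v_i α_i r_i = 5·7·1 + 3·3·9 + 10·8·10 + 5·10·6 + 10·9·0 = 1216 ≡ 6.
  α_i^2 mod 11 = [5, 9, 9, 1, 4].
  S_2 = Σ v_i α_i^2 r_i = 5·5·1 + 3·9·9 + 10·9·10 + 5·1·6 + 10·4·0 = 1198 ≡ 10.
  S = (8, 6, 10) ≠ 0, so r is not a codeword (an error is present).
Step 3: locate the error. For a single error e at position i, S_ℓ = v_i·e·α_i^ℓ, so α_err = S_1/S_0.
  S_0^{−1} = 8^{−1} = 7 (mod 11), so α_err = 6·7 = 42 ≡ 9 = α_5. Error position i = 5.
  Consistency check: S_2/S_1 = 10·2 = 20 ≡ 9 = α_err ✓ (single-error assumption holds).
Step 4: error magnitude e = S_0/v_5 = S_0·∏_{j≠5}(α_5 − α_j) = 8·10 = 80 ≡ 3 (mod 11).
Step 5: correct position 5: c_5 = r_5 − e = 0 − 3 ≡ 8 (mod 11). Hence c = [1, 9, 10, 6, 8].
  Check: interpolating c through the α_i gives m(x) = 4 + 9·x (degree < 2) with m(α_i) = c_i for every i, so c is indeed a codeword.


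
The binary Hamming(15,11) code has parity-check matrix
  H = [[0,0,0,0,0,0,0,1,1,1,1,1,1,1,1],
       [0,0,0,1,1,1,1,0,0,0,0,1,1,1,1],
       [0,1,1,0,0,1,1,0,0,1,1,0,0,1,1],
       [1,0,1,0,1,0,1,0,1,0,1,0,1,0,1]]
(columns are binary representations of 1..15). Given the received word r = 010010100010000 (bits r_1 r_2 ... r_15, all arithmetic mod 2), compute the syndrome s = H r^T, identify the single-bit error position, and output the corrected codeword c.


s = (1, 0, 1, 1)^T, error position = 11, corrected codeword c = 010010100000000

Compute s = H r^T mod 2 one row at a time:
  s_1 = 0 + 0 + 0 + 1 + 0 + 0 + 0 + 0 = 1 ≡ 1 (mod 2).
  s_2 = 0 + 1 + 0 + 1 + 0 + 0 + 0 + 0 = 2 ≡ 0 (mod 2).
  s_3 = 1 + 0 + 0 + 1 + 0 + 1 + 0 + 0 = 3 ≡ 1 (mod 2).
  s_4 = 0 + 0 + 1 + 1 + 0 + 1 + 0 + 0 = 3 ≡ 1 (mod 2).
s = (1, 0, 1, 1)^T — this equals column 11 of H (binary 1011), so error is at position 11.
Correct: flip bit 11 of r = 010010100010000 to get c = 010010100000000.


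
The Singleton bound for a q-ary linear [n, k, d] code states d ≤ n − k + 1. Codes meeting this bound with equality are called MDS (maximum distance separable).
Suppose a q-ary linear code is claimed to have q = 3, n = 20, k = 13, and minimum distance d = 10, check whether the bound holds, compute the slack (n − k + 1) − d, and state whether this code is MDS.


Singleton RHS = n − k + 1 = 8, slack = -2, bound violated (no such code; not MDS).

Singleton bound: d ≤ n − k + 1.
Here n = 20, k = 13, so n − k + 1 = 8.
Given d = 10, check d ≤ 8: NO.
Slack = (n − k + 1) − d = -2.
The slack is negative: d = 10 exceeds n − k + 1 = 8 by 2, so the Singleton bound is violated and no linear [20, 13, 10]_3 code can exist. In particular it is not MDS (MDS requires d = n − k + 1 exactly).
Description: the claimed parameters are [20, 13, 10]_3; such a code would be impossible (violates the Singleton bound).


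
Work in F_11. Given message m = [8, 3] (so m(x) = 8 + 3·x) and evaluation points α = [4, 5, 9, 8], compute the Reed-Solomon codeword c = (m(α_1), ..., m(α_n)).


c = [9, 1, 2, 10]

Message polynomial: m(x) = 8 + 3·x (mod 11).
For each evaluation point α_i, compute m(α_i) mod 11:
  α_1 = 4: Horner steps 3 → 9, so m(4) = 9.
  α_2 = 5: Horner steps 3 → 1, so m(5) = 1.
  α_3 = 9: Horner steps 3 → 2, so m(9) = 2.
  α_4 = 8: Horner steps 3 → 10, so m(8) = 10.
Codeword c = [9, 1, 2, 10] ∈ F_11^4.


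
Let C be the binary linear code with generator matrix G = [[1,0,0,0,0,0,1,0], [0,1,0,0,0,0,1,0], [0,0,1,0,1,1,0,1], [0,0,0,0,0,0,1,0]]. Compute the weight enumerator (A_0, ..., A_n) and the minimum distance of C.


Weight distribution: A_0 = 1, A_1 = 3, A_2 = 3, A_3 = 1, A_4 = 1, A_5 = 3, A_6 = 3, A_7 = 1. Minimum distance d = 1.

Enumerate all 2^4 = 16 messages m ∈ F_2^4.
For each, compute codeword c = mG in F_2^8, then tally its weight.
  m = 0000 → c = 00000000, weight = 0.
  m = 1000 → c = 10000010, weight = 2.
  m = 0100 → c = 01000010, weight = 2.
  m = 1100 → c = 11000000, weight = 2.
  m = 0010 → c = 00101101, weight = 4.
  m = 1010 → c = 10101111, weight = 6.
  m = 0110 → c = 01101111, weight = 6.
  m = 1110 → c = 11101101, weight = 6.
  m = 0001 → c = 00000010, weight = 1.
  m = 1001 → c = 10000000, weight = 1.
  m = 0101 → c = 01000000, weight = 1.
  m = 1101 → c = 11000010, weight = 3.
  m = 0011 → c = 00101111, weight = 5.
  m = 1011 → c = 10101101, weight = 5.
  m = 0111 → c = 01101101, weight = 5.
  m = 1111 → c = 11101111, weight = 7.
Tally weights:
  weight 0: 1 codewords.
  weight 1: 3 codewords.
  weight 2: 3 codewords.
  weight 3: 1 codewords.
  weight 4: 1 codewords.
  weight 5: 3 codewords.
  weight 6: 3 codewords.
  weight 7: 1 codewords.
Minimum distance d = smallest w > 0 with A_w > 0 = 1.
Sanity: Σ A_w = 16 = 2^4 = 16 ✓.


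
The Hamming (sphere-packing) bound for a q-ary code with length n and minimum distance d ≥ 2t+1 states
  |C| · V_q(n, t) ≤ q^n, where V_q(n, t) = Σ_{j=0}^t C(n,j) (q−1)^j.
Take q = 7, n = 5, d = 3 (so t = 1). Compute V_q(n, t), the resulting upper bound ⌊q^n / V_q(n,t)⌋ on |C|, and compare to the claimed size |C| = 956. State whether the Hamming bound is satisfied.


V_q(n, t) = 31, q^n = 16807, Hamming bound = 542, |C| = 956 > bound (violated).

Step 1: Compute V_q(n, t) = Σ_{j=0}^1 C(n, j) (q−1)^j.
  j = 0: C(5,0)·(6)^0 = 1·1 = 1.
  j = 1: C(5,1)·(6)^1 = 5·6 = 30.
  V_q(n, t) = 1 + 30 = 31.
Step 2: q^n = 7^5 = 16807.
Step 3: Hamming bound ⌊q^n / V_q(n,t)⌋ = ⌊16807/31⌋ = 542.
Step 4: Compare |C| = 956 to 542: violated.
The claimed |C| lies above the Hamming bound, so no 7-ary code of length 5 with d ≥ 3 can have 956 codewords.


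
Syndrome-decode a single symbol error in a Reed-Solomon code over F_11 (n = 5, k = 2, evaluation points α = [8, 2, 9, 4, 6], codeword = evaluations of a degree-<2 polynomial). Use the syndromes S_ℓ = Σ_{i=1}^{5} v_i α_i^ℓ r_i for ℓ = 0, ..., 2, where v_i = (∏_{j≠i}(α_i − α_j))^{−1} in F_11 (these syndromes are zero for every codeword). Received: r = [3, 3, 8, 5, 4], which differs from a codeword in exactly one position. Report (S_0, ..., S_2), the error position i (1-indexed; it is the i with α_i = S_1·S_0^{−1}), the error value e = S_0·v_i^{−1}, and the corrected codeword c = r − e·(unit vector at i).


S = (5, 10, 9), error at position 2, error magnitude e = 8, c = [3, 6, 8, 5, 4].

Step 1: column multipliers v_i = (∏_{j≠i}(α_i − α_j))^{−1} mod 11.
  i = 1 (α = 8): (8−2)(8−9)(8−4)(8−6) = 6·(−1)·4·2 = −48 ≡ 7, so v_1 = 7^{−1} = 8 (mod 11).
  i = 2 (α = 2): (2−8)(2−9)(2−4)(2−6) = (−6)·(−7)·(−2)·(−4) = 336 ≡ 6, so v_2 = 6^{−1} = 2 (mod 11).
  i = 3 (α = 9): (9−8)(9−2)(9−4)(9−6) = 1·7·5·3 = 105 ≡ 6, so v_3 = 6^{−1} = 2 (mod 11).
  i = 4 (α = 4): (4−8)(4−2)(4−9)(4−6) = (−4)·2·(−5)·(−2) = −80 ≡ 8, so v_4 = 8^{−1} = 7 (mod 11).
  i = 5 (α = 6): (6−8)(6−2)(6−9)(6−4) = (−2)·4·(−3)·2 = 48 ≡ 4, so v_5 = 4^{−1} = 3 (mod 11).
  v = [8, 2, 2, 7, 3].
Step 2: syndromes of r = [3, 3, 8, 5, 4] (all sums mod 11).
  S_0 = Σ v_i r_i = 8·3 + 2·3 + 2·8 + 7·5 + 3·4 = 93 ≡ 5.
  S_1 = Σ v_i α_i r_i = 8·8·3 + 2·2·3 + 2·9·8 + 7·4·5 + 3·6·4 = 560 ≡ 10.
  α_i^2 mod 11 = [9, 4, 4, 5, 3].
  S_2 = Σ v_i α_i^2 r_i = 8·9·3 + 2·4·3 + 2·4·8 + 7·5·5 + 3·3·4 = 515 ≡ 9.
  S = (5, 10, 9) ≠ 0, so r is not a codeword (an error is present).
Step 3: locate the error. For a single error e at position i, S_ℓ = v_i·e·α_i^ℓ, so α_err = S_1/S_0.
  S_0^{−1} = 5^{−1} = 9 (mod 11), so α_err = 10·9 = 90 ≡ 2 = α_2. Error position i = 2.
  Consistency check: S_2/S_1 = 9·10 = 90 ≡ 2 = α_err ✓ (single-error assumption holds).
Step 4: error magnitude e = S_0/v_2 = S_0·∏_{j≠2}(α_2 − α_j) = 5·6 = 30 ≡ 8 (mod 11).
Step 5: correct position 2: c_2 = r_2 − e = 3 − 8 ≡ 6 (mod 11). Hence c = [3, 6, 8, 5, 4].
  Check: interpolating c through the α_i gives m(x) = 7 + 5·x (degree < 2) with m(α_i) = c_i for every i, so c is indeed a codeword.


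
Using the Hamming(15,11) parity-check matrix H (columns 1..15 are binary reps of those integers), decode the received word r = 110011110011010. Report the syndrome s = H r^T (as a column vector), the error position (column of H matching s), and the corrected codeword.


s = (0, 1, 1, 0)^T, error position = 6, corrected codeword c = 110010110011010

Compute s = H r^T mod 2 one row at a time:
  s_1 = 1 + 0 + 0 + 1 + 1 + 0 + 1 + 0 = 4 ≡ 0 (mod 2).
  s_2 = 0 + 1 + 1 + 1 + 1 + 0 + 1 + 0 = 5 ≡ 1 (mod 2).
  s_3 = 1 + 0 + 1 + 1 + 0 + 1 + 1 + 0 = 5 ≡ 1 (mod 2).
  s_4 = 1 + 0 + 1 + 1 + 0 + 1 + 0 + 0 = 4 ≡ 0 (mod 2).
s = (0, 1, 1, 0)^T — this equals column 6 of H (binary 0110), so error is at position 6.
Correct: flip bit 6 of r = 110011110011010 to get c = 110010110011010.


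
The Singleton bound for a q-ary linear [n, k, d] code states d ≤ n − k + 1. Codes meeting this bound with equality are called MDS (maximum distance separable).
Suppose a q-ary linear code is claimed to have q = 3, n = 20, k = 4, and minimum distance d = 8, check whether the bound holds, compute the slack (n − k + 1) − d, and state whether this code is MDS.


Singleton RHS = n − k + 1 = 17, slack = 9, bound satisfied, not MDS.

Singleton bound: d ≤ n − k + 1.
Here n = 20, k = 4, so n − k + 1 = 17.
Given d = 8, check d ≤ 17: YES.
Slack = (n − k + 1) − d = 9.
The code is NOT MDS (slack = 9 > 0).
Description: the claimed parameters are [20, 4, 8]_3; such a code would be non-MDS.


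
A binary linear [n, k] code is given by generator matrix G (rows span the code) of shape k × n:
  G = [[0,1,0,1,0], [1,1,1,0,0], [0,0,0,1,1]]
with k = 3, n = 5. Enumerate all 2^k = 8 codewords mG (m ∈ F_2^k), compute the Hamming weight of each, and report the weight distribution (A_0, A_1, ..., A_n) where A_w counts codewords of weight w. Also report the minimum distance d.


Weight distribution: A_0 = 1, A_2 = 3, A_3 = 3, A_5 = 1. Minimum distance d = 2.

Enumerate all 2^3 = 8 messages m ∈ F_2^3.
For each, compute codeword c = mG in F_2^5, then tally its weight.
  m = 000 → c = 00000, weight = 0.
  m = 100 → c = 01010, weight = 2.
  m = 010 → c = 11100, weight = 3.
  m = 110 → c = 10110, weight = 3.
  m = 001 → c = 00011, weight = 2.
  m = 101 → c = 01001, weight = 2.
  m = 011 → c = 11111, weight = 5.
  m = 111 → c = 10101, weight = 3.
Tally weights:
  weight 0: 1 codewords.
  weight 2: 3 codewords.
  weight 3: 3 codewords.
  weight 5: 1 codewords.
Minimum distance d = smallest w > 0 with A_w > 0 = 2.
Sanity: Σ A_w = 8 = 2^3 = 8 ✓.


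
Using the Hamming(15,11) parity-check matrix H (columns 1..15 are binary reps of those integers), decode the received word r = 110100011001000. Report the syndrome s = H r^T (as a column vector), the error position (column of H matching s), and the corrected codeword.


s = (1, 0, 1, 0)^T, error position = 10, corrected codeword c = 110100011101000

Compute s = H r^T mod 2 one row at a time:
  s_1 = 1 + 1 + 0 + 0 + 1 + 0 + 0 + 0 = 3 ≡ 1 (mod 2).
  s_2 = 1 + 0 + 0 + 0 + 1 + 0 + 0 + 0 = 2 ≡ 0 (mod 2).
  s_3 = 1 + 0 + 0 + 0 + 0 + 0 + 0 + 0 = 1 ≡ 1 (mod 2).
  s_4 = 1 + 0 + 0 + 0 + 1 + 0 + 0 + 0 = 2 ≡ 0 (mod 2).
s = (1, 0, 1, 0)^T — this equals column 10 of H (binary 1010), so error is at position 10.
Correct: flip bit 10 of r = 110100011001000 to get c = 110100011101000.


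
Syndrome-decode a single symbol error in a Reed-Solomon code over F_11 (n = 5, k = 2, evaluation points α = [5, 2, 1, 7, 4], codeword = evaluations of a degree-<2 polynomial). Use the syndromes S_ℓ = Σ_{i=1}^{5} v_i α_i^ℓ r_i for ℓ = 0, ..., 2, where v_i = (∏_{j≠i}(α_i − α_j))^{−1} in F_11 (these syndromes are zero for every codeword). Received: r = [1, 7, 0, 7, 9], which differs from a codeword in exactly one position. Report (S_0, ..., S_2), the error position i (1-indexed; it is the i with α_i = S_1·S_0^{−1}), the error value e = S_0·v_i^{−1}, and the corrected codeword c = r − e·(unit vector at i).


S = (5, 10, 9), error at position 2, error magnitude e = 4, c = [1, 3, 0, 7, 9].

Step 1: column multipliers v_i = (∏_{j≠i}(α_i − α_j))^{−1} mod 11.
  i = 1 (α = 5): (5−2)(5−1)(5−7)(5−4) = 3·4·(−2)·1 = −24 ≡ 9, so v_1 = 9^{−1} = 5 (mod 11).
  i = 2 (α = 2): (2−5)(2−1)(2−7)(2−4) = (−3)·1·(−5)·(−2) = −30 ≡ 3, so v_2 = 3^{−1} = 4 (mod 11).
  i = 3 (α = 1): (1−5)(1−2)(1−7)(1−4) = (−4)·(−1)·(−6)·(−3) = 72 ≡ 6, so v_3 = 6^{−1} = 2 (mod 11).
  i = 4 (α = 7): (7−5)(7−2)(7−1)(7−4) = 2·5·6·3 = 180 ≡ 4, so v_4 = 4^{−1} = 3 (mod 11).
  i = 5 (α = 4): (4−5)(4−2)(4−1)(4−7) = (−1)·2·3·(−3) = 18 ≡ 7, so v_5 = 7^{−1} = 8 (mod 11).
  v = [5, 4, 2, 3, 8].
Step 2: syndromes of r = [1, 7, 0, 7, 9] (all sums mod 11).
  S_0 = Σ v_i r_i = 5·1 + 4·7 + 2·0 + 3·7 + 8·9 = 126 ≡ 5.
  S_1 = Σ v_i α_i r_i = 5·5·1 + 4·2·7 + 2·1·0 + 3·7·7 + 8·4·9 = 516 ≡ 10.
  α_i^2 mod 11 = [3, 4, 1, 5, 5].
  S_2 = Σ v_i α_i^2 r_i = 5·3·1 + 4·4·7 + 2·1·0 + 3·5·7 + 8·5·9 = 592 ≡ 9.
  S = (5, 10, 9) ≠ 0, so r is not a codeword (an error is present).
Step 3: locate the error. For a single error e at position i, S_ℓ = v_i·e·α_i^ℓ, so α_err = S_1/S_0.
  S_0^{−1} = 5^{−1} = 9 (mod 11), so α_err = 10·9 = 90 ≡ 2 = α_2. Error position i = 2.
  Consistency check: S_2/S_1 = 9·10 = 90 ≡ 2 = α_err ✓ (single-error assumption holds).
Step 4: error magnitude e = S_0/v_2 = S_0·∏_{j≠2}(α_2 − α_j) = 5·3 = 15 ≡ 4 (mod 11).
Step 5: correct position 2: c_2 = r_2 − e = 7 − 4 ≡ 3 (mod 11). Hence c = [1, 3, 0, 7, 9].
  Check: interpolating c through the α_i gives m(x) = 8 + 3·x (degree < 2) with m(α_i) = c_i for every i, so c is indeed a codeword.


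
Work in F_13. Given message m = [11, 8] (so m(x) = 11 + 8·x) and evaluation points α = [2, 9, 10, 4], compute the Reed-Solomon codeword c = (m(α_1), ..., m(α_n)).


c = [1, 5, 0, 4]

Message polynomial: m(x) = 11 + 8·x (mod 13).
For each evaluation point α_i, compute m(α_i) mod 13:
  α_1 = 2: Horner steps 8 → 1, so m(2) = 1.
  α_2 = 9: Horner steps 8 → 5, so m(9) = 5.
  α_3 = 10: Horner steps 8 → 0, so m(10) = 0.
  α_4 = 4: Horner steps 8 → 4, so m(4) = 4.
Codeword c = [1, 5, 0, 4] ∈ F_13^4.


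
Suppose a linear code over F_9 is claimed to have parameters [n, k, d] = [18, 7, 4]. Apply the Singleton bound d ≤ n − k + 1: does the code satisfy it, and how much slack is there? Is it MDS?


Singleton RHS = n − k + 1 = 12, slack = 8, bound satisfied, not MDS.

Singleton bound: d ≤ n − k + 1.
Here n = 18, k = 7, so n − k + 1 = 12.
Given d = 4, check d ≤ 12: YES.
Slack = (n − k + 1) − d = 8.
The code is NOT MDS (slack = 8 > 0).
Description: the claimed parameters are [18, 7, 4]_9; such a code would be non-MDS.


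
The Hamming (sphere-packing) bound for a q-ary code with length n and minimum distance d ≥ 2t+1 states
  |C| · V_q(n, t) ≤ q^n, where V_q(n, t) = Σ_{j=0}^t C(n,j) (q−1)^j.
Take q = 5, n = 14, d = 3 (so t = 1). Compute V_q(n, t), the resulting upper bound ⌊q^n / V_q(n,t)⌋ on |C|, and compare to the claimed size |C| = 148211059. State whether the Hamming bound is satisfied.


V_q(n, t) = 57, q^n = 6103515625, Hamming bound = 107079221, |C| = 148211059 > bound (violated).

Step 1: Compute V_q(n, t) = Σ_{j=0}^1 C(n, j) (q−1)^j.
  j = 0: C(14,0)·(4)^0 = 1·1 = 1.
  j = 1: C(14,1)·(4)^1 = 14·4 = 56.
  V_q(n, t) = 1 + 56 = 57.
Step 2: q^n = 5^14 = 6103515625.
Step 3: Hamming bound ⌊q^n / V_q(n,t)⌋ = ⌊6103515625/57⌋ = 107079221.
Step 4: Compare |C| = 148211059 to 107079221: violated.
The claimed |C| lies above the Hamming bound, so no 5-ary code of length 14 with d ≥ 3 can have 148211059 codewords.


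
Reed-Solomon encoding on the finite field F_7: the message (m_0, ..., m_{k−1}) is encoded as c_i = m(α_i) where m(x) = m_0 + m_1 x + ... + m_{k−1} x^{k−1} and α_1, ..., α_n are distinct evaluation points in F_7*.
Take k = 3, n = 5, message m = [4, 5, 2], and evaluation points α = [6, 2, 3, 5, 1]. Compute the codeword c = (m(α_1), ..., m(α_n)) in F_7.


c = [1, 1, 2, 2, 4]

Message polynomial: m(x) = 4 + 5·x + 2·x^2 (mod 7).
For each evaluation point α_i, compute m(α_i) mod 7:
  α_1 = 6: Horner steps 2 → 3 → 1, so m(6) = 1.
  α_2 = 2: Horner steps 2 → 2 → 1, so m(2) = 1.
  α_3 = 3: Horner steps 2 → 4 → 2, so m(3) = 2.
  α_4 = 5: Horner steps 2 → 1 → 2, so m(5) = 2.
  α_5 = 1: Horner steps 2 → 0 → 4, so m(1) = 4.
Codeword c = [1, 1, 2, 2, 4] ∈ F_7^5.


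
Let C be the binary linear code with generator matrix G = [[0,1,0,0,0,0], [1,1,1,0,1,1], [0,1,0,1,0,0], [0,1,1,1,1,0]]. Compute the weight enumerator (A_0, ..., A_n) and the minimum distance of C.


Weight distribution: A_0 = 1, A_1 = 2, A_2 = 3, A_3 = 4, A_4 = 3, A_5 = 2, A_6 = 1. Minimum distance d = 1.

Enumerate all 2^4 = 16 messages m ∈ F_2^4.
For each, compute codeword c = mG in F_2^6, then tally its weight.
  m = 0000 → c = 000000, weight = 0.
  m = 1000 → c = 010000, weight = 1.
  m = 0100 → c = 111011, weight = 5.
  m = 1100 → c = 101011, weight = 4.
  m = 0010 → c = 010100, weight = 2.
  m = 1010 → c = 000100, weight = 1.
  m = 0110 → c = 101111, weight = 5.
  m = 1110 → c = 111111, weight = 6.
  m = 0001 → c = 011110, weight = 4.
  m = 1001 → c = 001110, weight = 3.
  m = 0101 → c = 100101, weight = 3.
  m = 1101 → c = 110101, weight = 4.
  m = 0011 → c = 001010, weight = 2.
  m = 1011 → c = 011010, weight = 3.
  m = 0111 → c = 110001, weight = 3.
  m = 1111 → c = 100001, weight = 2.
Tally weights:
  weight 0: 1 codewords.
  weight 1: 2 codewords.
  weight 2: 3 codewords.
  weight 3: 4 codewords.
  weight 4: 3 codewords.
  weight 5: 2 codewords.
  weight 6: 1 codewords.
Minimum distance d = smallest w > 0 with A_w > 0 = 1.
Sanity: Σ A_w = 16 = 2^4 = 16 ✓.


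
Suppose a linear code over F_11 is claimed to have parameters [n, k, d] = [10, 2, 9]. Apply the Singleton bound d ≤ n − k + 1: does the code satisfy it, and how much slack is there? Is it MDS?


Singleton RHS = n − k + 1 = 9, slack = 0, bound satisfied, MDS.

Singleton bound: d ≤ n − k + 1.
Here n = 10, k = 2, so n − k + 1 = 9.
Given d = 9, check d ≤ 9: YES.
Slack = (n − k + 1) − d = 0.
The code is MDS (slack = 0).
Description: the claimed parameters are [10, 2, 9]_11; such a code would be MDS (meets Singleton bound).


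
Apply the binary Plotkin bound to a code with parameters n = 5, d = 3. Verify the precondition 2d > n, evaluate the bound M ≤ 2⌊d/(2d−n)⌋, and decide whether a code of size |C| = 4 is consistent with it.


Plotkin bound M ≤ 6; given |C| = 4 ≤ bound (satisfied).

Check applicability: 2d = 6, n = 5.
2d − n = 1 > 0, so Plotkin applies.
Compute d/(2d−n) = 3/1 ≈ 3.0000.
⌊d/(2d−n)⌋ = 3.
Plotkin bound: M ≤ 2·3 = 6.
Given |C| = 4, check: satisfied.
This |C| is below the Plotkin bound.


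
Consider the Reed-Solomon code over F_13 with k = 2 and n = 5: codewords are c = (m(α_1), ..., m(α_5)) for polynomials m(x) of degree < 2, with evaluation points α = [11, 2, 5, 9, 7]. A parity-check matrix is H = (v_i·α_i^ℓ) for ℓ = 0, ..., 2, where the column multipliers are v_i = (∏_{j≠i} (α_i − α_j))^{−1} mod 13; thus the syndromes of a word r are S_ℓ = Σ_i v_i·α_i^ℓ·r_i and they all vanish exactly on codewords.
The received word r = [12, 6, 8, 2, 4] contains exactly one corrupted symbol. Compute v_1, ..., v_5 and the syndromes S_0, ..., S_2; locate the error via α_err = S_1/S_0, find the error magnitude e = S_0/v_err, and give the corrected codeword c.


S = (6, 3, 8), error at position 5, error magnitude e = 12, c = [12, 6, 8, 2, 5].

Step 1: column multipliers v_i = (∏_{j≠i}(α_i − α_j))^{−1} mod 13.
  i = 1 (α = 11): (11−2)(11−5)(11−9)(11−7) = 9·6·2·4 = 432 ≡ 3, so v_1 = 3^{−1} = 9 (mod 13).
  i = 2 (α = 2): (2−11)(2−5)(2−9)(2−7) = (−9)·(−3)·(−7)·(−5) = 945 ≡ 9, so v_2 = 9^{−1} = 3 (mod 13).
  i = 3 (α = 5): (5−11)(5−2)(5−9)(5−7) = (−6)·3·(−4)·(−2) = −144 ≡ 12, so v_3 = 12^{−1} = 12 (mod 13).
  i = 4 (α = 9): (9−11)(9−2)(9−5)(9−7) = (−2)·7·4·2 = −112 ≡ 5, so v_4 = 5^{−1} = 8 (mod 13).
  i = 5 (α = 7): (7−11)(7−2)(7−5)(7−9) = (−4)·5·2·(−2) = 80 ≡ 2, so v_5 = 2^{−1} = 7 (mod 13).
  v = [9, 3, 12, 8, 7].
Step 2: syndromes of r = [12, 6, 8, 2, 4] (all sums mod 13).
  S_0 = Σ v_i r_i = 9·12 + 3·6 + 12·8 + 8·2 + 7·4 = 266 ≡ 6.
  S_1 = Σ v_i α_i r_i = 9·11·12 + 3·2·6 + 12·5·8 + 8·9·2 + 7·7·4 = 2044 ≡ 3.
  α_i^2 mod 13 = [4, 4, 12, 3, 10].
  S_2 = Σ v_i α_i^2 r_i = 9·4·12 + 3·4·6 + 12·12·8 + 8·3·2 + 7·10·4 = 1984 ≡ 8.
  S = (6, 3, 8) ≠ 0, so r is not a codeword (an error is present).
Step 3: locate the error. For a single error e at position i, S_ℓ = v_i·e·α_i^ℓ, so α_err = S_1/S_0.
  S_0^{−1} = 6^{−1} = 11 (mod 13), so α_err = 3·11 = 33 ≡ 7 = α_5. Error position i = 5.
  Consistency check: S_2/S_1 = 8·9 = 72 ≡ 7 = α_err ✓ (single-error assumption holds).
Step 4: error magnitude e = S_0/v_5 = S_0·∏_{j≠5}(α_5 − α_j) = 6·2 = 12 ≡ 12 (mod 13).
Step 5: correct position 5: c_5 = r_5 − e = 4 − 12 ≡ 5 (mod 13). Hence c = [12, 6, 8, 2, 5].
  Check: interpolating c through the α_i gives m(x) = 9 + 5·x (degree < 2) with m(α_i) = c_i for every i, so c is indeed a codeword.


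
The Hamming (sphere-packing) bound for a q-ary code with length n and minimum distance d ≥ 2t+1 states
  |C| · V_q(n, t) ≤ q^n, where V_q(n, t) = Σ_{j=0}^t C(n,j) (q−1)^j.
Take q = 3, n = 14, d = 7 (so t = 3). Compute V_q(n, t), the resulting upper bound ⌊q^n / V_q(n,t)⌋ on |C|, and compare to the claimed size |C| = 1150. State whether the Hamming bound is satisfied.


V_q(n, t) = 3305, q^n = 4782969, Hamming bound = 1447, |C| = 1150 ≤ bound (satisfied).

Step 1: Compute V_q(n, t) = Σ_{j=0}^3 C(n, j) (q−1)^j.
  j = 0: C(14,0)·(2)^0 = 1·1 = 1.
  j = 1: C(14,1)·(2)^1 = 14·2 = 28.
  j = 2: C(14,2)·(2)^2 = 91·4 = 364.
  j = 3: C(14,3)·(2)^3 = 364·8 = 2912.
  V_q(n, t) = 1 + 28 + 364 + 2912 = 3305.
Step 2: q^n = 3^14 = 4782969.
Step 3: Hamming bound ⌊q^n / V_q(n,t)⌋ = ⌊4782969/3305⌋ = 1447.
Step 4: Compare |C| = 1150 to 1447: satisfied.
The claimed |C| lies below the Hamming bound.


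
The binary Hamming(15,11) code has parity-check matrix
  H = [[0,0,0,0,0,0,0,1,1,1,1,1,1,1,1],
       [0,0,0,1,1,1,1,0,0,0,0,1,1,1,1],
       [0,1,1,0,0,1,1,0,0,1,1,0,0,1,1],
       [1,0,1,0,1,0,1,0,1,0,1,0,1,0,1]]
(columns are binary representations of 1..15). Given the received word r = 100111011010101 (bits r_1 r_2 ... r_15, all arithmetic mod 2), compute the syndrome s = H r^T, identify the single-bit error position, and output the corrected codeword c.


s = (1, 1, 1, 0)^T, error position = 14, corrected codeword c = 100111011010111

Compute s = H r^T mod 2 one row at a time:
  s_1 = 1 + 1 + 0 + 1 + 0 + 1 + 0 + 1 = 5 ≡ 1 (mod 2).
  s_2 = 1 + 1 + 1 + 0 + 0 + 1 + 0 + 1 = 5 ≡ 1 (mod 2).
  s_3 = 0 + 0 + 1 + 0 + 0 + 1 + 0 + 1 = 3 ≡ 1 (mod 2).
  s_4 = 1 + 0 + 1 + 0 + 1 + 1 + 1 + 1 = 6 ≡ 0 (mod 2).
s = (1, 1, 1, 0)^T — this equals column 14 of H (binary 1110), so error is at position 14.
Correct: flip bit 14 of r = 100111011010101 to get c = 100111011010111.


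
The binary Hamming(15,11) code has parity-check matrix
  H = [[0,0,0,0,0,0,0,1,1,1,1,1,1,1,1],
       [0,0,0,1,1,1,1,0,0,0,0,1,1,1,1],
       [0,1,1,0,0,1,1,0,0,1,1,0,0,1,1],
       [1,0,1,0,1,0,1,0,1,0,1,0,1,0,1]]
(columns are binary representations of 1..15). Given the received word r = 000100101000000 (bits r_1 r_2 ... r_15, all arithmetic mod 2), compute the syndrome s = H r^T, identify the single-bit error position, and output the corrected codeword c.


s = (1, 0, 1, 0)^T, error position = 10, corrected codeword c = 000100101100000

Compute s = H r^T mod 2 one row at a time:
  s_1 = 0 + 1 + 0 + 0 + 0 + 0 + 0 + 0 = 1 ≡ 1 (mod 2).
  s_2 = 1 + 0 + 0 + 1 + 0 + 0 + 0 + 0 = 2 ≡ 0 (mod 2).
  s_3 = 0 + 0 + 0 + 1 + 0 + 0 + 0 + 0 = 1 ≡ 1 (mod 2).
  s_4 = 0 + 0 + 0 + 1 + 1 + 0 + 0 + 0 = 2 ≡ 0 (mod 2).
s = (1, 0, 1, 0)^T — this equals column 10 of H (binary 1010), so error is at position 10.
Correct: flip bit 10 of r = 000100101000000 to get c = 000100101100000.


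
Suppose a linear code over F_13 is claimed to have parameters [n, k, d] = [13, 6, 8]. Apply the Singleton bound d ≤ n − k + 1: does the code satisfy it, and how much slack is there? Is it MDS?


Singleton RHS = n − k + 1 = 8, slack = 0, bound satisfied, MDS.

Singleton bound: d ≤ n − k + 1.
Here n = 13, k = 6, so n − k + 1 = 8.
Given d = 8, check d ≤ 8: YES.
Slack = (n − k + 1) − d = 0.
The code is MDS (slack = 0).
Description: the claimed parameters are [13, 6, 8]_13; such a code would be MDS (meets Singleton bound).


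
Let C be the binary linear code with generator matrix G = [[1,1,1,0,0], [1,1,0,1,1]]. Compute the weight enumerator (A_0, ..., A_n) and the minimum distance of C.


Weight distribution: A_0 = 1, A_3 = 2, A_4 = 1. Minimum distance d = 3.

Enumerate all 2^2 = 4 messages m ∈ F_2^2.
For each, compute codeword c = mG in F_2^5, then tally its weight.
  m = 00 → c = 00000, weight = 0.
  m = 10 → c = 11100, weight = 3.
  m = 01 → c = 11011, weight = 4.
  m = 11 → c = 00111, weight = 3.
Tally weights:
  weight 0: 1 codewords.
  weight 3: 2 codewords.
  weight 4: 1 codewords.
Minimum distance d = smallest w > 0 with A_w > 0 = 3.
Sanity: Σ A_w = 4 = 2^2 = 4 ✓.


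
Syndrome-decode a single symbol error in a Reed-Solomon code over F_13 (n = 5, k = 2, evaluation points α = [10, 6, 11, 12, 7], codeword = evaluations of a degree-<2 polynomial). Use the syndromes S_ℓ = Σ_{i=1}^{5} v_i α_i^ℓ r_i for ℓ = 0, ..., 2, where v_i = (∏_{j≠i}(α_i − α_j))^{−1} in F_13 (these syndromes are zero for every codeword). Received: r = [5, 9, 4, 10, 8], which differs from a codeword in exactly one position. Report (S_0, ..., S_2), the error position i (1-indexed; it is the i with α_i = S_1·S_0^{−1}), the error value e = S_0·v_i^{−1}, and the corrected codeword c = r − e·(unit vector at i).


S = (9, 4, 9), error at position 4, error magnitude e = 7, c = [5, 9, 4, 3, 8].

Step 1: column multipliers v_i = (∏_{j≠i}(α_i − α_j))^{−1} mod 13.
  i = 1 (α = 10): (10−6)(10−11)(10−12)(10−7) = 4·(−1)·(−2)·3 = 24 ≡ 11, so v_1 = 11^{−1} = 6 (mod 13).
  i = 2 (α = 6): (6−10)(6−11)(6−12)(6−7) = (−4)·(−5)·(−6)·(−1) = 120 ≡ 3, so v_2 = 3^{−1} = 9 (mod 13).
  i = 3 (α = 11): (11−10)(11−6)(11−12)(11−7) = 1·5·(−1)·4 = −20 ≡ 6, so v_3 = 6^{−1} = 11 (mod 13).
  i = 4 (α = 12): (12−10)(12−6)(12−11)(12−7) = 2·6·1·5 = 60 ≡ 8, so v_4 = 8^{−1} = 5 (mod 13).
  i = 5 (α = 7): (7−10)(7−6)(7−11)(7−12) = (−3)·1·(−4)·(−5) = −60 ≡ 5, so v_5 = 5^{−1} = 8 (mod 13).
  v = [6, 9, 11, 5, 8].
Step 2: syndromes of r = [5, 9, 4, 10, 8] (all sums mod 13).
  S_0 = Σ v_i r_i = 6·5 + 9·9 + 11·4 + 5·10 + 8·8 = 269 ≡ 9.
  S_1 = Σ v_i α_i r_i = 6·10·5 + 9·6·9 + 11·11·4 + 5·12·10 + 8·7·8 = 2318 ≡ 4.
  α_i^2 mod 13 = [9, 10, 4, 1, 10].
  S_2 = Σ v_i α_i^2 r_i = 6·9·5 + 9·10·9 + 11·4·4 + 5·1·10 + 8·10·8 = 1946 ≡ 9.
  S = (9, 4, 9) ≠ 0, so r is not a codeword (an error is present).
Step 3: locate the error. For a single error e at position i, S_ℓ = v_i·e·α_i^ℓ, so α_err = S_1/S_0.
  S_0^{−1} = 9^{−1} = 3 (mod 13), so α_err = 4·3 = 12 ≡ 12 = α_4. Error position i = 4.
  Consistency check: S_2/S_1 = 9·10 = 90 ≡ 12 = α_err ✓ (single-error assumption holds).
Step 4: error magnitude e = S_0/v_4 = S_0·∏_{j≠4}(α_4 − α_j) = 9·8 = 72 ≡ 7 (mod 13).
Step 5: correct position 4: c_4 = r_4 − e = 10 − 7 ≡ 3 (mod 13). Hence c = [5, 9, 4, 3, 8].
  Check: interpolating c through the α_i gives m(x) = 2 + 12·x (degree < 2) with m(α_i) = c_i for every i, so c is indeed a codeword.


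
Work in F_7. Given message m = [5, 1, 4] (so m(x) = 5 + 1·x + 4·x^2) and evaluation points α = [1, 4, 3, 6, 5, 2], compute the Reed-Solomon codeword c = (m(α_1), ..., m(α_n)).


c = [3, 3, 2, 1, 5, 2]

Message polynomial: m(x) = 5 + 1·x + 4·x^2 (mod 7).
For each evaluation point α_i, compute m(α_i) mod 7:
  α_1 = 1: Horner steps 4 → 5 → 3, so m(1) = 3.
  α_2 = 4: Horner steps 4 → 3 → 3, so m(4) = 3.
  α_3 = 3: Horner steps 4 → 6 → 2, so m(3) = 2.
  α_4 = 6: Horner steps 4 → 4 → 1, so m(6) = 1.
  α_5 = 5: Horner steps 4 → 0 → 5, so m(5) = 5.
  α_6 = 2: Horner steps 4 → 2 → 2, so m(2) = 2.
Codeword c = [3, 3, 2, 1, 5, 2] ∈ F_7^6.


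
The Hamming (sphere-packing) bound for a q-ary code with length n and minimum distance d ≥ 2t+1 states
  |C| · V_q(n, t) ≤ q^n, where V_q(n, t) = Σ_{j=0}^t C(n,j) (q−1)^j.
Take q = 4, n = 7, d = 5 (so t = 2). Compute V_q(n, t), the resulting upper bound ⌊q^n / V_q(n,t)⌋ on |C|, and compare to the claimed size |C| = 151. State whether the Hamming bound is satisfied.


V_q(n, t) = 211, q^n = 16384, Hamming bound = 77, |C| = 151 > bound (violated).

Step 1: Compute V_q(n, t) = Σ_{j=0}^2 C(n, j) (q−1)^j.
  j = 0: C(7,0)·(3)^0 = 1·1 = 1.
  j = 1: C(7,1)·(3)^1 = 7·3 = 21.
  j = 2: C(7,2)·(3)^2 = 21·9 = 189.
  V_q(n, t) = 1 + 21 + 189 = 211.
Step 2: q^n = 4^7 = 16384.
Step 3: Hamming bound ⌊q^n / V_q(n,t)⌋ = ⌊16384/211⌋ = 77.
Step 4: Compare |C| = 151 to 77: violated.
The claimed |C| lies above the Hamming bound, so no 4-ary code of length 7 with d ≥ 5 can have 151 codewords.
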